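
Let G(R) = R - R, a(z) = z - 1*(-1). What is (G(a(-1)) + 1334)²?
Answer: 1779556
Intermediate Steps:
a(z) = 1 + z (a(z) = z + 1 = 1 + z)
G(R) = 0
(G(a(-1)) + 1334)² = (0 + 1334)² = 1334² = 1779556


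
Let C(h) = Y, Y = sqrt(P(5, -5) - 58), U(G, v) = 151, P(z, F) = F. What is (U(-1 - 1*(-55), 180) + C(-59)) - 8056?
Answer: -7905 + 3*I*sqrt(7) ≈ -7905.0 + 7.9373*I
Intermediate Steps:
Y = 3*I*sqrt(7) (Y = sqrt(-5 - 58) = sqrt(-63) = 3*I*sqrt(7) ≈ 7.9373*I)
C(h) = 3*I*sqrt(7)
(U(-1 - 1*(-55), 180) + C(-59)) - 8056 = (151 + 3*I*sqrt(7)) - 8056 = -7905 + 3*I*sqrt(7)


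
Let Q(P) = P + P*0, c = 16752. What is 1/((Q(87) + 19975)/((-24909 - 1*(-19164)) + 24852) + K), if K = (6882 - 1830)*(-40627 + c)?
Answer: -19107/2304619445438 ≈ -8.2907e-9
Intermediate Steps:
Q(P) = P (Q(P) = P + 0 = P)
K = -120616500 (K = (6882 - 1830)*(-40627 + 16752) = 5052*(-23875) = -120616500)
1/((Q(87) + 19975)/((-24909 - 1*(-19164)) + 24852) + K) = 1/((87 + 19975)/((-24909 - 1*(-19164)) + 24852) - 120616500) = 1/(20062/((-24909 + 19164) + 24852) - 120616500) = 1/(20062/(-5745 + 24852) - 120616500) = 1/(20062/19107 - 120616500) = 1/(-2304619445438/19107) = -19107/2304619445438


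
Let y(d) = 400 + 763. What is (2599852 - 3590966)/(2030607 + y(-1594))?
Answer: -495557/1015885 ≈ -0.48781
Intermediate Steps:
y(d) = 1163
(2599852 - 3590966)/(2030607 + y(-1594)) = (2599852 - 3590966)/(2030607 + 1163) = -991114/2031770 = -991114*1/2031770 = -495557/1015885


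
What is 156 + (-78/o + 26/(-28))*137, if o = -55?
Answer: 171769/770 ≈ 223.08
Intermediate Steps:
156 + (-78/o + 26/(-28))*137 = 156 + (-78/(-55) + 26/(-28))*137 = 156 + (-78*(-1/55) + 26*(-1/28))*137 = 156 + (78/55 - 13/14)*137 = 156 + (377/770)*137 = 156 + 51649/770 = 171769/770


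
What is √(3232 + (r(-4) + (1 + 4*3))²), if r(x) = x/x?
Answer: 2*√857 ≈ 58.549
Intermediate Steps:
r(x) = 1
√(3232 + (r(-4) + (1 + 4*3))²) = √(3232 + (1 + (1 + 4*3))²) = √(3232 + (1 + (1 + 12))²) = √(3232 + (1 + 13)²) = √(3232 + 14²) = √(3232 + 196) = √3428 = 2*√857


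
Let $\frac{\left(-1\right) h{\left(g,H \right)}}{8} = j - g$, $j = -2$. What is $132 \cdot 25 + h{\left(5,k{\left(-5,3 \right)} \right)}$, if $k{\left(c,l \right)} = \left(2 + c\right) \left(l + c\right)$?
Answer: $3356$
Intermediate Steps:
$k{\left(c,l \right)} = \left(2 + c\right) \left(c + l\right)$
$h{\left(g,H \right)} = 16 + 8 g$ ($h{\left(g,H \right)} = - 8 \left(-2 - g\right) = 16 + 8 g$)
$132 \cdot 25 + h{\left(5,k{\left(-5,3 \right)} \right)} = 132 \cdot 25 + \left(16 + 8 \cdot 5\right) = 3300 + \left(16 + 40\right) = 3300 + 56 = 3356$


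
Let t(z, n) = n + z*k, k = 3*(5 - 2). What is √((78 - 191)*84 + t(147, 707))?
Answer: I*√7462 ≈ 86.383*I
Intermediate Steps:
k = 9 (k = 3*3 = 9)
t(z, n) = n + 9*z (t(z, n) = n + z*9 = n + 9*z)
√((78 - 191)*84 + t(147, 707)) = √((78 - 191)*84 + (707 + 9*147)) = √(-113*84 + (707 + 1323)) = √(-9492 + 2030) = √(-7462) = I*√7462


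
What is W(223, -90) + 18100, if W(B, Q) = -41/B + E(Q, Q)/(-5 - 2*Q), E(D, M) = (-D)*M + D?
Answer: 20129113/1115 ≈ 18053.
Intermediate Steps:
E(D, M) = D - D*M (E(D, M) = -D*M + D = D - D*M)
W(B, Q) = -41/B + Q*(1 - Q)/(-5 - 2*Q) (W(B, Q) = -41/B + (Q*(1 - Q))/(-5 - 2*Q) = -41/B + Q*(1 - Q)/(-5 - 2*Q))
W(223, -90) + 18100 = (-205 - 82*(-90) + 223*(-90)*(-1 - 90))/(223*(5 + 2*(-90))) + 18100 = (-205 + 7380 + 223*(-90)*(-91))/(223*(5 - 180)) + 18100 = (1/223)*(-205 + 7380 + 1826370)/(-175) + 18100 = (1/223)*(-1/175)*1833545 + 18100 = -52387/1115 + 18100 = 20129113/1115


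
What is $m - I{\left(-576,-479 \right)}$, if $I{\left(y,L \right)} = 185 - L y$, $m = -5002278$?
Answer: $-4726559$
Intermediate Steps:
$I{\left(y,L \right)} = 185 - L y$
$m - I{\left(-576,-479 \right)} = -5002278 - \left(185 - \left(-479\right) \left(-576\right)\right) = -5002278 - \left(185 - 275904\right) = -5002278 - -275719 = -5002278 + 275719 = -4726559$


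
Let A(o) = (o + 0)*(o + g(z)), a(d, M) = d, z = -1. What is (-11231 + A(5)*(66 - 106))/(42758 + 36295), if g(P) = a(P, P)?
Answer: -12031/79053 ≈ -0.15219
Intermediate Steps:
g(P) = P
A(o) = o*(-1 + o) (A(o) = (o + 0)*(o - 1) = o*(-1 + o))
(-11231 + A(5)*(66 - 106))/(42758 + 36295) = (-11231 + (5*(-1 + 5))*(66 - 106))/(42758 + 36295) = (-11231 + (5*4)*(-40))/79053 = (-11231 + 20*(-40))*(1/79053) = (-11231 - 800)*(1/79053) = -12031*1/79053 = -12031/79053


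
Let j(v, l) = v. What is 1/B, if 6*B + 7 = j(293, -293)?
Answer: 3/143 ≈ 0.020979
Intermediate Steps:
B = 143/3 (B = -7/6 + (1/6)*293 = -7/6 + 293/6 = 143/3 ≈ 47.667)
1/B = 1/(143/3) = 3/143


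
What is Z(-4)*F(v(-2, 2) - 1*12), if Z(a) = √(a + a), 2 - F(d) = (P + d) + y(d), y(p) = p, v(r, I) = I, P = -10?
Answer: 64*I*√2 ≈ 90.51*I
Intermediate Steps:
F(d) = 12 - 2*d (F(d) = 2 - ((-10 + d) + d) = 2 - (-10 + 2*d) = 2 + (10 - 2*d) = 12 - 2*d)
Z(a) = √2*√a (Z(a) = √(2*a) = √2*√a)
Z(-4)*F(v(-2, 2) - 1*12) = (√2*√(-4))*(12 - 2*(2 - 1*12)) = (√2*(2*I))*(12 - 2*(2 - 12)) = (2*I*√2)*(12 - 2*(-10)) = (2*I*√2)*(12 + 20) = (2*I*√2)*32 = 64*I*√2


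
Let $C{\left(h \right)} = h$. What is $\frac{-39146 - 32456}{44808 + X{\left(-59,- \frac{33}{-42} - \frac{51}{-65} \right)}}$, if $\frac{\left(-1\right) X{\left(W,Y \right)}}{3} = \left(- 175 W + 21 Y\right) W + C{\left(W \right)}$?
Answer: $- \frac{9308260}{244185099} \approx -0.03812$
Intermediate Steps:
$X{\left(W,Y \right)} = - 3 W - 3 W \left(- 175 W + 21 Y\right)$ ($X{\left(W,Y \right)} = - 3 \left(\left(- 175 W + 21 Y\right) W + W\right) = - 3 \left(W \left(- 175 W + 21 Y\right) + W\right) = - 3 \left(W + W \left(- 175 W + 21 Y\right)\right) = - 3 W - 3 W \left(- 175 W + 21 Y\right)$)
$\frac{-39146 - 32456}{44808 + X{\left(-59,- \frac{33}{-42} - \frac{51}{-65} \right)}} = \frac{-39146 - 32456}{44808 + 3 \left(-59\right) \left(-1 - 21 \left(- \frac{33}{-42} - \frac{51}{-65}\right) + 175 \left(-59\right)\right)} = - \frac{71602}{44808 + 3 \left(-59\right) \left(-1 - 21 \left(\left(-33\right) \left(- \frac{1}{42}\right) - - \frac{51}{65}\right) - 10325\right)} = - \frac{71602}{44808 + 3 \left(-59\right) \left(-1 - 21 \left(\frac{11}{14} + \frac{51}{65}\right) - 10325\right)} = - \frac{71602}{44808 + 3 \left(-59\right) \left(-1 - \frac{4287}{130} - 10325\right)} = - \frac{71602}{44808 + 3 \left(-59\right) \left(- \frac{1346667}{130}\right)} = - \frac{71602}{44808 + \frac{238360059}{130}} = - \frac{71602}{\frac{244185099}{130}} = \left(-71602\right) \frac{130}{244185099} = - \frac{9308260}{244185099}$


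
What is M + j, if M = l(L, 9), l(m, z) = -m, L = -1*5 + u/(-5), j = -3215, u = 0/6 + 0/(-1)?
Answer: -3210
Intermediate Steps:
u = 0 (u = 0*(⅙) + 0*(-1) = 0 + 0 = 0)
L = -5 (L = -1*5 + 0/(-5) = -5 + 0*(-⅕) = -5 + 0 = -5)
M = 5 (M = -1*(-5) = 5)
M + j = 5 - 3215 = -3210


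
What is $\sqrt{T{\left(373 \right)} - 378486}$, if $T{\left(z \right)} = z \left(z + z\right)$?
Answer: $2 i \sqrt{25057} \approx 316.59 i$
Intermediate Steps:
$T{\left(z \right)} = 2 z^{2}$ ($T{\left(z \right)} = z 2 z = 2 z^{2}$)
$\sqrt{T{\left(373 \right)} - 378486} = \sqrt{2 \cdot 373^{2} - 378486} = \sqrt{2 \cdot 139129 - 378486} = \sqrt{278258 - 378486} = \sqrt{-100228} = 2 i \sqrt{25057}$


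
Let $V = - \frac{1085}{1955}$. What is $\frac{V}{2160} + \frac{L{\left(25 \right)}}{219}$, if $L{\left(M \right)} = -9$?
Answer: $- \frac{2549521}{61652880} \approx -0.041353$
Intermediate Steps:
$V = - \frac{217}{391}$ ($V = \left(-1085\right) \frac{1}{1955} = - \frac{217}{391} \approx -0.55499$)
$\frac{V}{2160} + \frac{L{\left(25 \right)}}{219} = - \frac{217}{391 \cdot 2160} - \frac{9}{219} = \left(- \frac{217}{391}\right) \frac{1}{2160} - \frac{3}{73} = - \frac{217}{844560} - \frac{3}{73} = - \frac{2549521}{61652880}$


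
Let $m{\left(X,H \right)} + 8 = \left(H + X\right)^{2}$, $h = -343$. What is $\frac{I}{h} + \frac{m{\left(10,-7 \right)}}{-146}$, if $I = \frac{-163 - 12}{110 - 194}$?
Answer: $- \frac{3883}{300468} \approx -0.012923$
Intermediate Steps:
$I = \frac{25}{12}$ ($I = - \frac{175}{-84} = \left(-175\right) \left(- \frac{1}{84}\right) = \frac{25}{12} \approx 2.0833$)
$m{\left(X,H \right)} = -8 + \left(H + X\right)^{2}$
$\frac{I}{h} + \frac{m{\left(10,-7 \right)}}{-146} = \frac{25}{12 \left(-343\right)} + \frac{-8 + \left(-7 + 10\right)^{2}}{-146} = \frac{25}{12} \left(- \frac{1}{343}\right) + \left(-8 + 3^{2}\right) \left(- \frac{1}{146}\right) = - \frac{25}{4116} + \left(-8 + 9\right) \left(- \frac{1}{146}\right) = - \frac{25}{4116} + 1 \left(- \frac{1}{146}\right) = - \frac{25}{4116} - \frac{1}{146} = - \frac{3883}{300468}$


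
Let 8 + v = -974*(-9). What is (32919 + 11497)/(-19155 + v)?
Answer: -44416/10397 ≈ -4.2720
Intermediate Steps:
v = 8758 (v = -8 - 974*(-9) = -8 + 8766 = 8758)
(32919 + 11497)/(-19155 + v) = (32919 + 11497)/(-19155 + 8758) = 44416/(-10397) = 44416*(-1/10397) = -44416/10397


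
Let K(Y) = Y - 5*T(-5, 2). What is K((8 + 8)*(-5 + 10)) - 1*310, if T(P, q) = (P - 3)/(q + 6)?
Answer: -225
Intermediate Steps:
T(P, q) = (-3 + P)/(6 + q)
K(Y) = 5 + Y (K(Y) = Y - 5*(-3 - 5)/(6 + 2) = Y - 5*(-8)/8 = Y - 5*(-1) = Y + 5 = 5 + Y)
K((8 + 8)*(-5 + 10)) - 1*310 = (5 + (8 + 8)*(-5 + 10)) - 1*310 = (5 + 16*5) - 310 = (5 + 80) - 310 = 85 - 310 = -225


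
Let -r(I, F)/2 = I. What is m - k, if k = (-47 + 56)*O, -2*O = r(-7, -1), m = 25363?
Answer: 25426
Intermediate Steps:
r(I, F) = -2*I
O = -7 (O = -(-1)*(-7) = -½*14 = -7)
k = -63 (k = (-47 + 56)*(-7) = 9*(-7) = -63)
m - k = 25363 - 1*(-63) = 25363 + 63 = 25426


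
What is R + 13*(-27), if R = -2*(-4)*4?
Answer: -319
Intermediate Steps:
R = 32 (R = 8*4 = 32)
R + 13*(-27) = 32 + 13*(-27) = 32 - 351 = -319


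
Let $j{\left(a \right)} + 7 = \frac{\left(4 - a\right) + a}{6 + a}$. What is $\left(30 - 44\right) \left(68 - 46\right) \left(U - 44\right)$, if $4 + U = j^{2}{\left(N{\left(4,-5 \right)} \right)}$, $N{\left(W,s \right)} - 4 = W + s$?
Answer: $\frac{125356}{81} \approx 1547.6$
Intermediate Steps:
$N{\left(W,s \right)} = 4 + W + s$ ($N{\left(W,s \right)} = 4 + \left(W + s\right) = 4 + W + s$)
$j{\left(a \right)} = -7 + \frac{4}{6 + a}$ ($j{\left(a \right)} = -7 + \frac{\left(4 - a\right) + a}{6 + a} = -7 + \frac{4}{6 + a}$)
$U = \frac{3157}{81}$ ($U = -4 + \left(\frac{-38 - 7 \left(4 + 4 - 5\right)}{6 + \left(4 + 4 - 5\right)}\right)^{2} = -4 + \left(\frac{-38 - 21}{6 + 3}\right)^{2} = -4 + \left(\frac{-38 - 21}{9}\right)^{2} = -4 + \left(\frac{1}{9} \left(-59\right)\right)^{2} = -4 + \left(- \frac{59}{9}\right)^{2} = -4 + \frac{3481}{81} = \frac{3157}{81} \approx 38.975$)
$\left(30 - 44\right) \left(68 - 46\right) \left(U - 44\right) = \left(30 - 44\right) \left(68 - 46\right) \left(\frac{3157}{81} - 44\right) = \left(-14\right) 22 \left(- \frac{407}{81}\right) = \left(-308\right) \left(- \frac{407}{81}\right) = \frac{125356}{81}$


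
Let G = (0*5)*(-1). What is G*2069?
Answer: 0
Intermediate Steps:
G = 0 (G = 0*(-1) = 0)
G*2069 = 0*2069 = 0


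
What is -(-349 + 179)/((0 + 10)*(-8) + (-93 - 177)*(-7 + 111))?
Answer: -17/2816 ≈ -0.0060369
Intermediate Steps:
-(-349 + 179)/((0 + 10)*(-8) + (-93 - 177)*(-7 + 111)) = -(-170)/(10*(-8) - 270*104) = -(-170)/(-80 - 28080) = -(-170)/(-28160) = -(-170)*(-1)/28160 = -1*17/2816 = -17/2816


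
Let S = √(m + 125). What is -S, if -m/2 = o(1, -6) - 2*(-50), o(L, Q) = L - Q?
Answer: -I*√89 ≈ -9.434*I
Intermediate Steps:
m = -214 (m = -2*((1 - 1*(-6)) - 2*(-50)) = -2*((1 + 6) + 100) = -2*(7 + 100) = -2*107 = -214)
S = I*√89 (S = √(-214 + 125) = √(-89) = I*√89 ≈ 9.434*I)
-S = -I*√89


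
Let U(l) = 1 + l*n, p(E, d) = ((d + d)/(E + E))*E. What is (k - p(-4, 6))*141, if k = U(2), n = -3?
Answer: -1551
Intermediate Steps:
p(E, d) = d (p(E, d) = ((2*d)/((2*E)))*E = ((2*d)*(1/(2*E)))*E = (d/E)*E = d)
U(l) = 1 - 3*l (U(l) = 1 + l*(-3) = 1 - 3*l)
k = -5 (k = 1 - 3*2 = 1 - 6 = -5)
(k - p(-4, 6))*141 = (-5 - 1*6)*141 = (-5 - 6)*141 = -11*141 = -1551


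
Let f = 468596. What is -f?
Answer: -468596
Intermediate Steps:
-f = -1*468596 = -468596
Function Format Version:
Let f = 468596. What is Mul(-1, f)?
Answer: -468596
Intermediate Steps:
Mul(-1, f) = Mul(-1, 468596) = -468596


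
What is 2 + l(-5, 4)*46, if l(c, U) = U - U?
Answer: 2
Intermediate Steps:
l(c, U) = 0
2 + l(-5, 4)*46 = 2 + 0*46 = 2 + 0 = 2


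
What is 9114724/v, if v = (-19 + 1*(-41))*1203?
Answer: -2278681/18045 ≈ -126.28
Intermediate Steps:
v = -72180 (v = (-19 - 41)*1203 = -60*1203 = -72180)
9114724/v = 9114724/(-72180) = 9114724*(-1/72180) = -2278681/18045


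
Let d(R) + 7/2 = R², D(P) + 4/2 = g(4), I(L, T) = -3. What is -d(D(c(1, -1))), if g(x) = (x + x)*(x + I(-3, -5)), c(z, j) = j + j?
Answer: -65/2 ≈ -32.500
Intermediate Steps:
c(z, j) = 2*j
g(x) = 2*x*(-3 + x) (g(x) = (x + x)*(x - 3) = (2*x)*(-3 + x) = 2*x*(-3 + x))
D(P) = 6 (D(P) = -2 + 2*4*(-3 + 4) = -2 + 2*4*1 = -2 + 8 = 6)
d(R) = -7/2 + R²
-d(D(c(1, -1))) = -(-7/2 + 6²) = -(-7/2 + 36) = -1*65/2 = -65/2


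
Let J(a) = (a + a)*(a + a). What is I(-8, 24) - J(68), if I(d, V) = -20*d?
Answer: -18336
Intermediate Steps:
J(a) = 4*a² (J(a) = (2*a)*(2*a) = 4*a²)
I(-8, 24) - J(68) = -20*(-8) - 4*68² = 160 - 4*4624 = 160 - 1*18496 = 160 - 18496 = -18336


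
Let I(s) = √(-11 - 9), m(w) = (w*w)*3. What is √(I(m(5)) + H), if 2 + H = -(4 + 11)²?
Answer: √(-227 + 2*I*√5) ≈ 0.1484 + 15.067*I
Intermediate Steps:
m(w) = 3*w² (m(w) = w²*3 = 3*w²)
I(s) = 2*I*√5 (I(s) = √(-20) = 2*I*√5)
H = -227 (H = -2 - (4 + 11)² = -2 - 1*15² = -2 - 1*225 = -2 - 225 = -227)
√(I(m(5)) + H) = √(2*I*√5 - 227) = √(-227 + 2*I*√5)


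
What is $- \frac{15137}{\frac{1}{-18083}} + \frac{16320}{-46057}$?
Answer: $\frac{12606831224827}{46057} \approx 2.7372 \cdot 10^{8}$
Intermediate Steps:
$- \frac{15137}{\frac{1}{-18083}} + \frac{16320}{-46057} = - \frac{15137}{- \frac{1}{18083}} + 16320 \left(- \frac{1}{46057}\right) = \left(-15137\right) \left(-18083\right) - \frac{16320}{46057} = 273722371 - \frac{16320}{46057} = \frac{12606831224827}{46057}$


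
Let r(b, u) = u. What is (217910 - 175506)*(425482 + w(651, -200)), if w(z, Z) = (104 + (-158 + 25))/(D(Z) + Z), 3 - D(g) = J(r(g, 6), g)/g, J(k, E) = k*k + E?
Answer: 178454855644448/9891 ≈ 1.8042e+10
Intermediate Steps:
J(k, E) = E + k**2 (J(k, E) = k**2 + E = E + k**2)
D(g) = 3 - (36 + g)/g (D(g) = 3 - (g + 6**2)/g = 3 - (g + 36)/g = 3 - (36 + g)/g)
w(z, Z) = -29/(2 + Z - 36/Z) (w(z, Z) = (104 + (-158 + 25))/((2 - 36/Z) + Z) = (104 - 133)/(2 + Z - 36/Z) = -29/(2 + Z - 36/Z))
(217910 - 175506)*(425482 + w(651, -200)) = (217910 - 175506)*(425482 - 29*(-200)/(-36 + (-200)**2 + 2*(-200))) = 42404*(425482 - 29*(-200)/(-36 + 40000 - 400)) = 42404*(425482 - 29*(-200)/39564) = 42404*(425482 - 29*(-200)*1/39564) = 42404*(425482 + 1450/9891) = 42404*(4208443912/9891) = 178454855644448/9891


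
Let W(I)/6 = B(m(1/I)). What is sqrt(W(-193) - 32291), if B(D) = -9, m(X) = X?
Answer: I*sqrt(32345) ≈ 179.85*I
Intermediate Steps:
W(I) = -54 (W(I) = 6*(-9) = -54)
sqrt(W(-193) - 32291) = sqrt(-54 - 32291) = sqrt(-32345) = I*sqrt(32345)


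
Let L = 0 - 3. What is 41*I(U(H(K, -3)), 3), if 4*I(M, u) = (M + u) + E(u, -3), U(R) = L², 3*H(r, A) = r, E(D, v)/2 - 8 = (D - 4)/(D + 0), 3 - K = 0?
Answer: 1681/6 ≈ 280.17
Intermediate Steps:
K = 3 (K = 3 - 1*0 = 3 + 0 = 3)
L = -3
E(D, v) = 16 + 2*(-4 + D)/D (E(D, v) = 16 + 2*((D - 4)/(D + 0)) = 16 + 2*((-4 + D)/D) = 16 + 2*(-4 + D)/D)
H(r, A) = r/3
U(R) = 9 (U(R) = (-3)² = 9)
I(M, u) = 9/2 - 2/u + M/4 + u/4 (I(M, u) = ((M + u) + (18 - 8/u))/4 = (18 + M + u - 8/u)/4 = 9/2 - 2/u + M/4 + u/4)
41*I(U(H(K, -3)), 3) = 41*((¼)*(-8 + 18*3 + 3*(9 + 3))/3) = 41*((¼)*(⅓)*(-8 + 54 + 3*12)) = 41*((¼)*(⅓)*(-8 + 54 + 36)) = 41*((¼)*(⅓)*82) = 41*(41/6) = 1681/6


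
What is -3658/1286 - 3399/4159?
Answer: -9792368/2674237 ≈ -3.6617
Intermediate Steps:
-3658/1286 - 3399/4159 = -3658*1/1286 - 3399*1/4159 = -1829/643 - 3399/4159 = -9792368/2674237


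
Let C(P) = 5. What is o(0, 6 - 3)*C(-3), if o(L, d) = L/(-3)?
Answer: 0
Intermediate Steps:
o(L, d) = -L/3 (o(L, d) = L*(-1/3) = -L/3)
o(0, 6 - 3)*C(-3) = -1/3*0*5 = 0*5 = 0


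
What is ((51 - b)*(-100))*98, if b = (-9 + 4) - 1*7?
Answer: -617400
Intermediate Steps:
b = -12 (b = -5 - 7 = -12)
((51 - b)*(-100))*98 = ((51 - 1*(-12))*(-100))*98 = ((51 + 12)*(-100))*98 = (63*(-100))*98 = -6300*98 = -617400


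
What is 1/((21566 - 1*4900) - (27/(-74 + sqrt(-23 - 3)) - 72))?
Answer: 30698158/513836916355 - 9*I*sqrt(26)/513836916355 ≈ 5.9743e-5 - 8.9311e-11*I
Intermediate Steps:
1/((21566 - 1*4900) - (27/(-74 + sqrt(-23 - 3)) - 72)) = 1/((21566 - 4900) - (27/(-74 + sqrt(-26)) - 72)) = 1/(16666 - (27/(-74 + I*sqrt(26)) - 72)) = 1/(16666 - (-72 + 27/(-74 + I*sqrt(26)))) = 1/(16666 + (72 - 27/(-74 + I*sqrt(26)))) = 1/(16738 - 27/(-74 + I*sqrt(26)))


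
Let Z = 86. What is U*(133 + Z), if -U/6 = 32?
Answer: -42048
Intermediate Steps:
U = -192 (U = -6*32 = -192)
U*(133 + Z) = -192*(133 + 86) = -192*219 = -42048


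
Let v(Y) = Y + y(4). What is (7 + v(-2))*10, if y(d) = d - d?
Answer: 50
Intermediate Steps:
y(d) = 0
v(Y) = Y (v(Y) = Y + 0 = Y)
(7 + v(-2))*10 = (7 - 2)*10 = 5*10 = 50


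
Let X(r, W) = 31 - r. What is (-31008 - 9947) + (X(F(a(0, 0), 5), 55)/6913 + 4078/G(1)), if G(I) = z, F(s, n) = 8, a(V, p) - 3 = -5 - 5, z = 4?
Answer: -552148177/13826 ≈ -39936.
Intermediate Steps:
a(V, p) = -7 (a(V, p) = 3 + (-5 - 5) = 3 - 10 = -7)
G(I) = 4
(-31008 - 9947) + (X(F(a(0, 0), 5), 55)/6913 + 4078/G(1)) = (-31008 - 9947) + ((31 - 1*8)/6913 + 4078/4) = -40955 + ((31 - 8)*(1/6913) + 4078*(¼)) = -40955 + (23*(1/6913) + 2039/2) = -40955 + (23/6913 + 2039/2) = -40955 + 14095653/13826 = -552148177/13826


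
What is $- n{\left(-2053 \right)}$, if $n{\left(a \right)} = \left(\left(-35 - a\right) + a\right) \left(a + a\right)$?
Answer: $-143710$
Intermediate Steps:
$n{\left(a \right)} = - 70 a$ ($n{\left(a \right)} = - 35 \cdot 2 a = - 70 a$)
$- n{\left(-2053 \right)} = - \left(-70\right) \left(-2053\right) = \left(-1\right) 143710 = -143710$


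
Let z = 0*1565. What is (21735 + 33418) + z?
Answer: 55153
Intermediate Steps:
z = 0
(21735 + 33418) + z = (21735 + 33418) + 0 = 55153 + 0 = 55153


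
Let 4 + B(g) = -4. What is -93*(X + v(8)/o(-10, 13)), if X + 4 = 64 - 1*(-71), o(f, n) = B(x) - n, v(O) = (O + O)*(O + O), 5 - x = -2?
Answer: -77345/7 ≈ -11049.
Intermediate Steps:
x = 7 (x = 5 - 1*(-2) = 5 + 2 = 7)
v(O) = 4*O² (v(O) = (2*O)*(2*O) = 4*O²)
B(g) = -8 (B(g) = -4 - 4 = -8)
o(f, n) = -8 - n
X = 131 (X = -4 + (64 - 1*(-71)) = -4 + (64 + 71) = -4 + 135 = 131)
-93*(X + v(8)/o(-10, 13)) = -93*(131 + (4*8²)/(-8 - 1*13)) = -93*(131 + (4*64)/(-8 - 13)) = -93*(131 + 256/(-21)) = -93*(131 + 256*(-1/21)) = -93*(131 - 256/21) = -93*2495/21 = -77345/7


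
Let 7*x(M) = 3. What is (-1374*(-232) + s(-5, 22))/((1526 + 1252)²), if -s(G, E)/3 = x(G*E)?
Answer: 743789/18006996 ≈ 0.041306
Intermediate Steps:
x(M) = 3/7 (x(M) = (⅐)*3 = 3/7)
s(G, E) = -9/7 (s(G, E) = -3*3/7 = -9/7)
(-1374*(-232) + s(-5, 22))/((1526 + 1252)²) = (-1374*(-232) - 9/7)/((1526 + 1252)²) = (318768 - 9/7)/(2778²) = (2231367/7)/7717284 = (2231367/7)*(1/7717284) = 743789/18006996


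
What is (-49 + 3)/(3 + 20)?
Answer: -2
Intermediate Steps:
(-49 + 3)/(3 + 20) = -46/23 = (1/23)*(-46) = -2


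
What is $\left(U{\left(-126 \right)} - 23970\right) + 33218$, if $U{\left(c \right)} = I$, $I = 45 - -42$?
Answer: $9335$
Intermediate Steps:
$I = 87$ ($I = 45 + 42 = 87$)
$U{\left(c \right)} = 87$
$\left(U{\left(-126 \right)} - 23970\right) + 33218 = \left(87 - 23970\right) + 33218 = -23883 + 33218 = 9335$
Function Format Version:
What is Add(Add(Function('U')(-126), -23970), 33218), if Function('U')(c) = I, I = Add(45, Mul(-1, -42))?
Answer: 9335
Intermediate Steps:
I = 87 (I = Add(45, 42) = 87)
Function('U')(c) = 87
Add(Add(Function('U')(-126), -23970), 33218) = Add(Add(87, -23970), 33218) = Add(-23883, 33218) = 9335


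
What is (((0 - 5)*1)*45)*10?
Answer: -2250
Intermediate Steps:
(((0 - 5)*1)*45)*10 = (-5*1*45)*10 = -5*45*10 = -225*10 = -2250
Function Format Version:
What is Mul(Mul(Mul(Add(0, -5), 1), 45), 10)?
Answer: -2250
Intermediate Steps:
Mul(Mul(Mul(Add(0, -5), 1), 45), 10) = Mul(Mul(Mul(-5, 1), 45), 10) = Mul(Mul(-5, 45), 10) = Mul(-225, 10) = -2250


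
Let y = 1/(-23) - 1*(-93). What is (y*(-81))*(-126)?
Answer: 21820428/23 ≈ 9.4871e+5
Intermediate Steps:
y = 2138/23 (y = -1/23 + 93 = 2138/23 ≈ 92.957)
(y*(-81))*(-126) = ((2138/23)*(-81))*(-126) = -173178/23*(-126) = 21820428/23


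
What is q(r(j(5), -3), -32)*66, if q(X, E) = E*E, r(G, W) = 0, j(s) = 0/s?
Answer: 67584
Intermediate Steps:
j(s) = 0
q(X, E) = E²
q(r(j(5), -3), -32)*66 = (-32)²*66 = 1024*66 = 67584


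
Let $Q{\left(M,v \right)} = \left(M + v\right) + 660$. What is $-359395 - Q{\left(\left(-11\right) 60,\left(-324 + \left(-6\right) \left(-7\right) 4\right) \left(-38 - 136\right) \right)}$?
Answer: $-386539$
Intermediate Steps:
$Q{\left(M,v \right)} = 660 + M + v$
$-359395 - Q{\left(\left(-11\right) 60,\left(-324 + \left(-6\right) \left(-7\right) 4\right) \left(-38 - 136\right) \right)} = -359395 - \left(660 - 660 + \left(-324 + \left(-6\right) \left(-7\right) 4\right) \left(-38 - 136\right)\right) = -359395 - \left(660 - 660 + \left(-324 + 42 \cdot 4\right) \left(-174\right)\right) = -359395 - \left(660 - 660 + \left(-324 + 168\right) \left(-174\right)\right) = -359395 - \left(660 - 660 - -27144\right) = -359395 - \left(660 - 660 + 27144\right) = -359395 - 27144 = -386539$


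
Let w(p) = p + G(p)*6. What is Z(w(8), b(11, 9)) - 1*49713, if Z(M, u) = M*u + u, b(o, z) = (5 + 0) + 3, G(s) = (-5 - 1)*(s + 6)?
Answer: -53673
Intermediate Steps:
G(s) = -36 - 6*s (G(s) = -6*(6 + s) = -36 - 6*s)
b(o, z) = 8 (b(o, z) = 5 + 3 = 8)
w(p) = -216 - 35*p (w(p) = p + (-36 - 6*p)*6 = p + (-216 - 36*p) = -216 - 35*p)
Z(M, u) = u + M*u
Z(w(8), b(11, 9)) - 1*49713 = 8*(1 + (-216 - 35*8)) - 1*49713 = 8*(1 + (-216 - 280)) - 49713 = 8*(1 - 496) - 49713 = 8*(-495) - 49713 = -3960 - 49713 = -53673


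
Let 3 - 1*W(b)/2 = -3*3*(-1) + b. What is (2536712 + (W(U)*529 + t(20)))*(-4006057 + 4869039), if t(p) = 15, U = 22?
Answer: 2163584761146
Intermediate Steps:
W(b) = -12 - 2*b (W(b) = 6 - 2*(-3*3*(-1) + b) = 6 - 2*(-9*(-1) + b) = 6 - 2*(9 + b) = 6 + (-18 - 2*b) = -12 - 2*b)
(2536712 + (W(U)*529 + t(20)))*(-4006057 + 4869039) = (2536712 + ((-12 - 2*22)*529 + 15))*(-4006057 + 4869039) = (2536712 + ((-12 - 44)*529 + 15))*862982 = (2536712 + (-56*529 + 15))*862982 = (2536712 + (-29624 + 15))*862982 = (2536712 - 29609)*862982 = 2507103*862982 = 2163584761146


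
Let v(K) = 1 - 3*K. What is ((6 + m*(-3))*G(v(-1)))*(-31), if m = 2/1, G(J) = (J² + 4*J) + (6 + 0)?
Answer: 0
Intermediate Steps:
G(J) = 6 + J² + 4*J (G(J) = (J² + 4*J) + 6 = 6 + J² + 4*J)
m = 2 (m = 2*1 = 2)
((6 + m*(-3))*G(v(-1)))*(-31) = ((6 + 2*(-3))*(6 + (1 - 3*(-1))² + 4*(1 - 3*(-1))))*(-31) = ((6 - 6)*(6 + (1 + 3)² + 4*(1 + 3)))*(-31) = (0*(6 + 4² + 4*4))*(-31) = (0*(6 + 16 + 16))*(-31) = (0*38)*(-31) = 0*(-31) = 0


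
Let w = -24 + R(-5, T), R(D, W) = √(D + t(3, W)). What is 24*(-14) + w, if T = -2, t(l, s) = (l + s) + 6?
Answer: -360 + √2 ≈ -358.59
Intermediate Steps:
t(l, s) = 6 + l + s
R(D, W) = √(9 + D + W) (R(D, W) = √(D + (6 + 3 + W)) = √(D + (9 + W)) = √(9 + D + W))
w = -24 + √2 (w = -24 + √(9 - 5 - 2) = -24 + √2 ≈ -22.586)
24*(-14) + w = 24*(-14) + (-24 + √2) = -336 + (-24 + √2) = -360 + √2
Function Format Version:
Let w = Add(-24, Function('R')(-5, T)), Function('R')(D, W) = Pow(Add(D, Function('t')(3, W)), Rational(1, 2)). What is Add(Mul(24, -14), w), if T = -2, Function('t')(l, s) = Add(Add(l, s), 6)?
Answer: Add(-360, Pow(2, Rational(1, 2))) ≈ -358.59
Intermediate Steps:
Function('t')(l, s) = Add(6, l, s)
Function('R')(D, W) = Pow(Add(9, D, W), Rational(1, 2)) (Function('R')(D, W) = Pow(Add(D, Add(6, 3, W)), Rational(1, 2)) = Pow(Add(D, Add(9, W)), Rational(1, 2)) = Pow(Add(9, D, W), Rational(1, 2)))
w = Add(-24, Pow(2, Rational(1, 2))) (w = Add(-24, Pow(Add(9, -5, -2), Rational(1, 2))) = Add(-24, Pow(2, Rational(1, 2))) ≈ -22.586)
Add(Mul(24, -14), w) = Add(Mul(24, -14), Add(-24, Pow(2, Rational(1, 2)))) = Add(-336, Add(-24, Pow(2, Rational(1, 2)))) = Add(-360, Pow(2, Rational(1, 2)))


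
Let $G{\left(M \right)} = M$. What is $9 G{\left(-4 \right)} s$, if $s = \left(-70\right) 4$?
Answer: $10080$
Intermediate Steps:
$s = -280$
$9 G{\left(-4 \right)} s = 9 \left(-4\right) \left(-280\right) = \left(-36\right) \left(-280\right) = 10080$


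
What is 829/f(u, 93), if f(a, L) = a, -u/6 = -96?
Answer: 829/576 ≈ 1.4392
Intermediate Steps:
u = 576 (u = -6*(-96) = 576)
829/f(u, 93) = 829/576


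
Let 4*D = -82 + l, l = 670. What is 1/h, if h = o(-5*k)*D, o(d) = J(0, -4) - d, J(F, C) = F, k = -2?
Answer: -1/1470 ≈ -0.00068027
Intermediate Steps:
o(d) = -d (o(d) = 0 - d = -d)
D = 147 (D = (-82 + 670)/4 = (¼)*588 = 147)
h = -1470 (h = -(-5)*(-2)*147 = -1*10*147 = -10*147 = -1470)
1/h = 1/(-1470) = -1/1470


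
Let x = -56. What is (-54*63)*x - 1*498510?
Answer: -307998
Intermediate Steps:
(-54*63)*x - 1*498510 = -54*63*(-56) - 1*498510 = -3402*(-56) - 498510 = 190512 - 498510 = -307998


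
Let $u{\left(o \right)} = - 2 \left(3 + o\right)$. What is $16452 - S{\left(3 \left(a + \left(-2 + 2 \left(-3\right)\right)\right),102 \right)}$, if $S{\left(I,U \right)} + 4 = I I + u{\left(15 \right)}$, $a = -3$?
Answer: $15403$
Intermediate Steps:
$u{\left(o \right)} = -6 - 2 o$
$S{\left(I,U \right)} = -40 + I^{2}$ ($S{\left(I,U \right)} = -4 + \left(I I - 36\right) = -4 + \left(I^{2} - 36\right) = -4 + \left(-36 + I^{2}\right) = -40 + I^{2}$)
$16452 - S{\left(3 \left(a + \left(-2 + 2 \left(-3\right)\right)\right),102 \right)} = 16452 - \left(-40 + \left(3 \left(-3 + \left(-2 + 2 \left(-3\right)\right)\right)\right)^{2}\right) = 16452 - \left(-40 + \left(3 \left(-3 - 8\right)\right)^{2}\right) = 16452 - \left(-40 + \left(3 \left(-11\right)\right)^{2}\right) = 16452 - \left(-40 + \left(-33\right)^{2}\right) = 16452 - \left(-40 + 1089\right) = 16452 - 1049 = 15403$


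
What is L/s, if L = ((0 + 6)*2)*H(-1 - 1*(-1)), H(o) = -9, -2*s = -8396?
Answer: -54/2099 ≈ -0.025727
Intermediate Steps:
s = 4198 (s = -½*(-8396) = 4198)
L = -108 (L = ((0 + 6)*2)*(-9) = (6*2)*(-9) = 12*(-9) = -108)
L/s = -108/4198 = -108*1/4198 = -54/2099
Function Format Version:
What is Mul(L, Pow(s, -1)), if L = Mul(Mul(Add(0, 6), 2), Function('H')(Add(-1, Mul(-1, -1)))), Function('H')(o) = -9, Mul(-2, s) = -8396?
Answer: Rational(-54, 2099) ≈ -0.025727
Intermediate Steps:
s = 4198 (s = Mul(Rational(-1, 2), -8396) = 4198)
L = -108 (L = Mul(Mul(Add(0, 6), 2), -9) = Mul(Mul(6, 2), -9) = Mul(12, -9) = -108)
Mul(L, Pow(s, -1)) = Mul(-108, Pow(4198, -1)) = Mul(-108, Rational(1, 4198)) = Rational(-54, 2099)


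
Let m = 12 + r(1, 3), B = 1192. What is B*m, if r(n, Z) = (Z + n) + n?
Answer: 20264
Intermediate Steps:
r(n, Z) = Z + 2*n
m = 17 (m = 12 + (3 + 2*1) = 12 + (3 + 2) = 12 + 5 = 17)
B*m = 1192*17 = 20264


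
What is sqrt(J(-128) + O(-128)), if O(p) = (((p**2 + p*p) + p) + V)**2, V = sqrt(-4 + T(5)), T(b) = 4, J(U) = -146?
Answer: sqrt(1065369454) ≈ 32640.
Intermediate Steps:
V = 0 (V = sqrt(-4 + 4) = sqrt(0) = 0)
O(p) = (p + 2*p**2)**2 (O(p) = (((p**2 + p*p) + p) + 0)**2 = (((p**2 + p**2) + p) + 0)**2 = ((2*p**2 + p) + 0)**2 = ((p + 2*p**2) + 0)**2 = (p + 2*p**2)**2)
sqrt(J(-128) + O(-128)) = sqrt(-146 + (-128)**2*(1 + 2*(-128))**2) = sqrt(-146 + 16384*(1 - 256)**2) = sqrt(-146 + 16384*(-255)**2) = sqrt(-146 + 16384*65025) = sqrt(-146 + 1065369600) = sqrt(1065369454)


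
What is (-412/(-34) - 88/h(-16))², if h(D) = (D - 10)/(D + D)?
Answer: 451902564/48841 ≈ 9252.5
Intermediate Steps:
h(D) = (-10 + D)/(2*D) (h(D) = (-10 + D)/((2*D)) = (-10 + D)*(1/(2*D)) = (-10 + D)/(2*D))
(-412/(-34) - 88/h(-16))² = (-412/(-34) - 88*(-32/(-10 - 16)))² = (-412*(-1/34) - 88/((½)*(-1/16)*(-26)))² = (206/17 - 88/13/16)² = (206/17 - 88*16/13)² = (206/17 - 1408/13)² = (-21258/221)² = 451902564/48841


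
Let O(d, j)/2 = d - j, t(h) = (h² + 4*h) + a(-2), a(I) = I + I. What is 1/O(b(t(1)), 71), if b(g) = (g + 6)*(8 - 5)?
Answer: -1/100 ≈ -0.010000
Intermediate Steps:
a(I) = 2*I
t(h) = -4 + h² + 4*h (t(h) = (h² + 4*h) + 2*(-2) = (h² + 4*h) - 4 = -4 + h² + 4*h)
b(g) = 18 + 3*g (b(g) = (6 + g)*3 = 18 + 3*g)
O(d, j) = -2*j + 2*d (O(d, j) = 2*(d - j) = -2*j + 2*d)
1/O(b(t(1)), 71) = 1/(-2*71 + 2*(18 + 3*(-4 + 1² + 4*1))) = 1/(-142 + 2*(18 + 3*(-4 + 1 + 4))) = 1/(-142 + 2*(18 + 3*1)) = 1/(-142 + 2*(18 + 3)) = 1/(-142 + 2*21) = 1/(-142 + 42) = 1/(-100) = -1/100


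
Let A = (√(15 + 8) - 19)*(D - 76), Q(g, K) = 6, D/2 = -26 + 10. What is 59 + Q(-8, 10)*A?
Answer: 12371 - 648*√23 ≈ 9263.3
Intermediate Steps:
D = -32 (D = 2*(-26 + 10) = 2*(-16) = -32)
A = 2052 - 108*√23 (A = (√(15 + 8) - 19)*(-32 - 76) = (√23 - 19)*(-108) = (-19 + √23)*(-108) = 2052 - 108*√23 ≈ 1534.1)
59 + Q(-8, 10)*A = 59 + 6*(2052 - 108*√23) = 59 + (12312 - 648*√23) = 12371 - 648*√23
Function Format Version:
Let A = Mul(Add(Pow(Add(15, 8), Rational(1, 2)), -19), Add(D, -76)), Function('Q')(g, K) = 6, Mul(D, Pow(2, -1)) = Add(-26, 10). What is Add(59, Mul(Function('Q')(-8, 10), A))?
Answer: Add(12371, Mul(-648, Pow(23, Rational(1, 2)))) ≈ 9263.3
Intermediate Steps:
D = -32 (D = Mul(2, Add(-26, 10)) = Mul(2, -16) = -32)
A = Add(2052, Mul(-108, Pow(23, Rational(1, 2)))) (A = Mul(Add(Pow(Add(15, 8), Rational(1, 2)), -19), Add(-32, -76)) = Mul(Add(Pow(23, Rational(1, 2)), -19), -108) = Mul(Add(-19, Pow(23, Rational(1, 2))), -108) = Add(2052, Mul(-108, Pow(23, Rational(1, 2)))) ≈ 1534.1)
Add(59, Mul(Function('Q')(-8, 10), A)) = Add(59, Mul(6, Add(2052, Mul(-108, Pow(23, Rational(1, 2)))))) = Add(59, Add(12312, Mul(-648, Pow(23, Rational(1, 2))))) = Add(12371, Mul(-648, Pow(23, Rational(1, 2))))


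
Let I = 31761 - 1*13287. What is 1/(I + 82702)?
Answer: 1/101176 ≈ 9.8838e-6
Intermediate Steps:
I = 18474 (I = 31761 - 13287 = 18474)
1/(I + 82702) = 1/(18474 + 82702) = 1/101176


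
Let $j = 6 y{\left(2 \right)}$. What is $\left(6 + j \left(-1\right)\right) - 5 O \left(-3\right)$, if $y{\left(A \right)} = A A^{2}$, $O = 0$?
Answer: $0$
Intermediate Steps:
$y{\left(A \right)} = A^{3}$
$j = 48$ ($j = 6 \cdot 2^{3} = 6 \cdot 8 = 48$)
$\left(6 + j \left(-1\right)\right) - 5 O \left(-3\right) = \left(6 + 48 \left(-1\right)\right) \left(-5\right) 0 \left(-3\right) = \left(6 - 48\right) 0 \left(-3\right) = \left(-42\right) 0 = 0$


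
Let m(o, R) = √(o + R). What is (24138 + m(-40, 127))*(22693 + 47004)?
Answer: 1682346186 + 69697*√87 ≈ 1.6830e+9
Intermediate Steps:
m(o, R) = √(R + o)
(24138 + m(-40, 127))*(22693 + 47004) = (24138 + √(127 - 40))*(22693 + 47004) = (24138 + √87)*69697 = 1682346186 + 69697*√87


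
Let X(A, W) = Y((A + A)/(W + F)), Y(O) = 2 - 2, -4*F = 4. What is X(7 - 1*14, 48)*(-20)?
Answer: 0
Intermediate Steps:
F = -1 (F = -1/4*4 = -1)
Y(O) = 0
X(A, W) = 0
X(7 - 1*14, 48)*(-20) = 0*(-20) = 0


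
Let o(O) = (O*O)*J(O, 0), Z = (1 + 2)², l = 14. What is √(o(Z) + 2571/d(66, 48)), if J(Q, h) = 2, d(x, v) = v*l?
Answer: √520030/56 ≈ 12.877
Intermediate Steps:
d(x, v) = 14*v (d(x, v) = v*14 = 14*v)
Z = 9 (Z = 3² = 9)
o(O) = 2*O² (o(O) = (O*O)*2 = O²*2 = 2*O²)
√(o(Z) + 2571/d(66, 48)) = √(2*9² + 2571/((14*48))) = √(2*81 + 2571/672) = √(162 + 2571*(1/672)) = √(162 + 857/224) = √(37145/224) = √520030/56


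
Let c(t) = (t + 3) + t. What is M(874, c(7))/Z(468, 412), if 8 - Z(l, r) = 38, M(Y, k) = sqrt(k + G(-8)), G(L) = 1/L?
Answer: -sqrt(30)/40 ≈ -0.13693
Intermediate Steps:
c(t) = 3 + 2*t (c(t) = (3 + t) + t = 3 + 2*t)
M(Y, k) = sqrt(-1/8 + k) (M(Y, k) = sqrt(k + 1/(-8)) = sqrt(k - 1/8) = sqrt(-1/8 + k))
Z(l, r) = -30 (Z(l, r) = 8 - 1*38 = 8 - 38 = -30)
M(874, c(7))/Z(468, 412) = (sqrt(-2 + 16*(3 + 2*7))/4)/(-30) = (sqrt(-2 + 16*(3 + 14))/4)*(-1/30) = (sqrt(-2 + 16*17)/4)*(-1/30) = (sqrt(-2 + 272)/4)*(-1/30) = (sqrt(270)/4)*(-1/30) = ((3*sqrt(30))/4)*(-1/30) = (3*sqrt(30)/4)*(-1/30) = -sqrt(30)/40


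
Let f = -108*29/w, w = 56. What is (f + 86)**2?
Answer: 177241/196 ≈ 904.29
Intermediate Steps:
f = -783/14 (f = -108/(56/29) = -108/(56*(1/29)) = -108/56/29 = -108*29/56 = -783/14 ≈ -55.929)
(f + 86)**2 = (-783/14 + 86)**2 = (421/14)**2 = 177241/196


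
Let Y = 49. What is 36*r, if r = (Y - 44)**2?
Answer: 900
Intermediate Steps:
r = 25 (r = (49 - 44)**2 = 5**2 = 25)
36*r = 36*25 = 900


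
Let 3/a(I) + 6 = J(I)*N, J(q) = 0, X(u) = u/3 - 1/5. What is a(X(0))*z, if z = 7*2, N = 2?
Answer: -7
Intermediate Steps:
X(u) = -1/5 + u/3 (X(u) = u*(1/3) - 1*1/5 = u/3 - 1/5 = -1/5 + u/3)
a(I) = -1/2 (a(I) = 3/(-6 + 0*2) = 3/(-6 + 0) = 3/(-6) = 3*(-1/6) = -1/2)
z = 14
a(X(0))*z = -1/2*14 = -7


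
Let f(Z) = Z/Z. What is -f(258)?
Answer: -1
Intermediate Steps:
f(Z) = 1
-f(258) = -1*1 = -1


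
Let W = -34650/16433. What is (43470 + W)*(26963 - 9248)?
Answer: 12653963739900/16433 ≈ 7.7003e+8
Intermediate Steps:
W = -34650/16433 (W = -34650*1/16433 = -34650/16433 ≈ -2.1086)
(43470 + W)*(26963 - 9248) = (43470 - 34650/16433)*(26963 - 9248) = (714307860/16433)*17715 = 12653963739900/16433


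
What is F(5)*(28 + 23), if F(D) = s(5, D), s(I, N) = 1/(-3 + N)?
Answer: 51/2 ≈ 25.500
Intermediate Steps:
F(D) = 1/(-3 + D)
F(5)*(28 + 23) = (28 + 23)/(-3 + 5) = 51/2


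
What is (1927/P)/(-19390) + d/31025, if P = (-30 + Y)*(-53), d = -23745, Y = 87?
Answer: -11126844731/14538858558 ≈ -0.76532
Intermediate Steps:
P = -3021 (P = (-30 + 87)*(-53) = 57*(-53) = -3021)
(1927/P)/(-19390) + d/31025 = (1927/(-3021))/(-19390) - 23745/31025 = (1927*(-1/3021))*(-1/19390) - 23745*1/31025 = -1927/3021*(-1/19390) - 4749/6205 = 1927/58577190 - 4749/6205 = -11126844731/14538858558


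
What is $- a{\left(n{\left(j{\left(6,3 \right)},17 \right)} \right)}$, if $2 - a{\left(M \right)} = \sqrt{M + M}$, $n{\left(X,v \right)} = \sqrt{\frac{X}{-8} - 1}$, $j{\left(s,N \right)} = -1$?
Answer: $-2 + \frac{2^{\frac{3}{4}} \sqrt[4]{7} \sqrt{i}}{2} \approx -1.0328 + 0.96717 i$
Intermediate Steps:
$n{\left(X,v \right)} = \sqrt{-1 - \frac{X}{8}}$ ($n{\left(X,v \right)} = \sqrt{X \left(- \frac{1}{8}\right) - 1} = \sqrt{- \frac{X}{8} - 1} = \sqrt{-1 - \frac{X}{8}}$)
$a{\left(M \right)} = 2 - \sqrt{2} \sqrt{M}$ ($a{\left(M \right)} = 2 - \sqrt{M + M} = 2 - \sqrt{2 M} = 2 - \sqrt{2} \sqrt{M}$)
$- a{\left(n{\left(j{\left(6,3 \right)},17 \right)} \right)} = - (2 - \sqrt{2} \sqrt{\frac{\sqrt{-16 - -2}}{4}}) = - (2 - \sqrt{2} \sqrt{\frac{\sqrt{-16 + 2}}{4}}) = - (2 - \sqrt{2} \sqrt{\frac{\sqrt{-14}}{4}}) = - (2 - \sqrt{2} \sqrt{\frac{i \sqrt{14}}{4}}) = - (2 - \sqrt{2} \frac{\sqrt[4]{14} \sqrt{i}}{2}) = - (2 - \frac{2^{\frac{3}{4}} \sqrt[4]{7} \sqrt{i}}{2}) = -2 + \frac{2^{\frac{3}{4}} \sqrt[4]{7} \sqrt{i}}{2}$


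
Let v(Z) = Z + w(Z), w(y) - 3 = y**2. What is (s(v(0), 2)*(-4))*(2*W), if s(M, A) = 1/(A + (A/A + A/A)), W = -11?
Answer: 22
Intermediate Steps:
w(y) = 3 + y**2
v(Z) = 3 + Z + Z**2 (v(Z) = Z + (3 + Z**2) = 3 + Z + Z**2)
s(M, A) = 1/(2 + A) (s(M, A) = 1/(A + (1 + 1)) = 1/(A + 2) = 1/(2 + A))
(s(v(0), 2)*(-4))*(2*W) = (-4/(2 + 2))*(2*(-11)) = (-4/4)*(-22) = ((1/4)*(-4))*(-22) = -1*(-22) = 22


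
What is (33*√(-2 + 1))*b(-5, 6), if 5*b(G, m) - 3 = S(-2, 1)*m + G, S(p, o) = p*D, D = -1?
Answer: 66*I ≈ 66.0*I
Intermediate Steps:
S(p, o) = -p (S(p, o) = p*(-1) = -p)
b(G, m) = ⅗ + G/5 + 2*m/5 (b(G, m) = ⅗ + ((-1*(-2))*m + G)/5 = ⅗ + (2*m + G)/5 = ⅗ + (G + 2*m)/5 = ⅗ + (G/5 + 2*m/5) = ⅗ + G/5 + 2*m/5)
(33*√(-2 + 1))*b(-5, 6) = (33*√(-2 + 1))*(⅗ + (⅕)*(-5) + (⅖)*6) = (33*√(-1))*(⅗ - 1 + 12/5) = (33*I)*2 = 66*I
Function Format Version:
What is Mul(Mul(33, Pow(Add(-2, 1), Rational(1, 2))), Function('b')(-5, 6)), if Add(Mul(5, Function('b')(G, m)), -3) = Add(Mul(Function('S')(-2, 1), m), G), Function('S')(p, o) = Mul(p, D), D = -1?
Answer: Mul(66, I) ≈ Mul(66.000, I)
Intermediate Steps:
Function('S')(p, o) = Mul(-1, p) (Function('S')(p, o) = Mul(p, -1) = Mul(-1, p))
Function('b')(G, m) = Add(Rational(3, 5), Mul(Rational(1, 5), G), Mul(Rational(2, 5), m)) (Function('b')(G, m) = Add(Rational(3, 5), Mul(Rational(1, 5), Add(Mul(Mul(-1, -2), m), G))) = Add(Rational(3, 5), Mul(Rational(1, 5), Add(Mul(2, m), G))) = Add(Rational(3, 5), Mul(Rational(1, 5), Add(G, Mul(2, m)))) = Add(Rational(3, 5), Add(Mul(Rational(1, 5), G), Mul(Rational(2, 5), m))) = Add(Rational(3, 5), Mul(Rational(1, 5), G), Mul(Rational(2, 5), m)))
Mul(Mul(33, Pow(Add(-2, 1), Rational(1, 2))), Function('b')(-5, 6)) = Mul(Mul(33, Pow(Add(-2, 1), Rational(1, 2))), Add(Rational(3, 5), Mul(Rational(1, 5), -5), Mul(Rational(2, 5), 6))) = Mul(Mul(33, Pow(-1, Rational(1, 2))), Add(Rational(3, 5), -1, Rational(12, 5))) = Mul(Mul(33, I), 2) = Mul(66, I)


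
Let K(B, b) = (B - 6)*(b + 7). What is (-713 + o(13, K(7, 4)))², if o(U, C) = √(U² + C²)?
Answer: (713 - √290)² ≈ 4.8438e+5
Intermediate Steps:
K(B, b) = (-6 + B)*(7 + b)
o(U, C) = √(C² + U²)
(-713 + o(13, K(7, 4)))² = (-713 + √((-42 - 6*4 + 7*7 + 7*4)² + 13²))² = (-713 + √((-42 - 24 + 49 + 28)² + 169))² = (-713 + √(11² + 169))² = (-713 + √(121 + 169))² = (-713 + √290)²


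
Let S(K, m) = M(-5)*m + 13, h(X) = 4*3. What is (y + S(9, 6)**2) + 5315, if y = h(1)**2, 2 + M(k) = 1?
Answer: 5508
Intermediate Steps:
M(k) = -1 (M(k) = -2 + 1 = -1)
h(X) = 12
S(K, m) = 13 - m (S(K, m) = -m + 13 = 13 - m)
y = 144 (y = 12**2 = 144)
(y + S(9, 6)**2) + 5315 = (144 + (13 - 1*6)**2) + 5315 = (144 + (13 - 6)**2) + 5315 = (144 + 7**2) + 5315 = (144 + 49) + 5315 = 193 + 5315 = 5508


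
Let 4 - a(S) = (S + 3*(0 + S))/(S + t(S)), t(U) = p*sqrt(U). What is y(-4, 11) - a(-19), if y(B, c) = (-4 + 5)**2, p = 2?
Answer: 7/23 + 8*I*sqrt(19)/23 ≈ 0.30435 + 1.5161*I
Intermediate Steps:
t(U) = 2*sqrt(U)
y(B, c) = 1 (y(B, c) = 1**2 = 1)
a(S) = 4 - 4*S/(S + 2*sqrt(S)) (a(S) = 4 - (S + 3*(0 + S))/(S + 2*sqrt(S)) = 4 - (S + 3*S)/(S + 2*sqrt(S)) = 4 - 4*S/(S + 2*sqrt(S)))
y(-4, 11) - a(-19) = 1 - 8*sqrt(-19)/(-19 + 2*sqrt(-19)) = 1 - 8*I*sqrt(19)/(-19 + 2*(I*sqrt(19))) = 1 - 8*I*sqrt(19)/(-19 + 2*I*sqrt(19))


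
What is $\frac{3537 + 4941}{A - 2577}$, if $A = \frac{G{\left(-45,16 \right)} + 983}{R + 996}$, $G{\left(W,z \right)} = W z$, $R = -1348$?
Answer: $- \frac{2984256}{907367} \approx -3.2889$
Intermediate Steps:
$A = - \frac{263}{352}$ ($A = \frac{\left(-45\right) 16 + 983}{-1348 + 996} = \frac{-720 + 983}{-352} = 263 \left(- \frac{1}{352}\right) = - \frac{263}{352} \approx -0.74716$)
$\frac{3537 + 4941}{A - 2577} = \frac{3537 + 4941}{- \frac{263}{352} - 2577} = \frac{8478}{- \frac{907367}{352}} = 8478 \left(- \frac{352}{907367}\right) = - \frac{2984256}{907367}$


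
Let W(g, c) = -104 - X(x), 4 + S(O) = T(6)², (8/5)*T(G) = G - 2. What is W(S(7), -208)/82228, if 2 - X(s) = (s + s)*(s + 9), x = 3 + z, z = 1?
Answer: -1/41114 ≈ -2.4323e-5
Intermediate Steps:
T(G) = -5/4 + 5*G/8 (T(G) = 5*(G - 2)/8 = 5*(-2 + G)/8 = -5/4 + 5*G/8)
S(O) = 9/4 (S(O) = -4 + (-5/4 + (5/8)*6)² = -4 + (-5/4 + 15/4)² = -4 + (5/2)² = -4 + 25/4 = 9/4)
x = 4 (x = 3 + 1 = 4)
X(s) = 2 - 2*s*(9 + s) (X(s) = 2 - (s + s)*(s + 9) = 2 - 2*s*(9 + s))
W(g, c) = -2 (W(g, c) = -104 - (2 - 18*4 - 2*4²) = -104 - (2 - 72 - 2*16) = -104 - (2 - 72 - 32) = -104 - 1*(-102) = -104 + 102 = -2)
W(S(7), -208)/82228 = -2/82228 = -2*1/82228 = -1/41114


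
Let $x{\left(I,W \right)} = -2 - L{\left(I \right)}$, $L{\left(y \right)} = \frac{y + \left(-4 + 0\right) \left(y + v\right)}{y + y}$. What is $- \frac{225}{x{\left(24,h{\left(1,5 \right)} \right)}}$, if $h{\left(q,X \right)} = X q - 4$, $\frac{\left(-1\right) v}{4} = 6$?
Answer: $90$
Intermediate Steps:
$v = -24$ ($v = \left(-4\right) 6 = -24$)
$h{\left(q,X \right)} = -4 + X q$
$L{\left(y \right)} = \frac{96 - 3 y}{2 y}$ ($L{\left(y \right)} = \frac{y + \left(-4 + 0\right) \left(y - 24\right)}{y + y} = \frac{y - 4 \left(-24 + y\right)}{2 y} = \left(y - \left(-96 + 4 y\right)\right) \frac{1}{2 y} = \left(96 - 3 y\right) \frac{1}{2 y} = \frac{96 - 3 y}{2 y}$)
$x{\left(I,W \right)} = - \frac{1}{2} - \frac{48}{I}$ ($x{\left(I,W \right)} = -2 - \left(- \frac{3}{2} + \frac{48}{I}\right) = -2 + \left(\frac{3}{2} - \frac{48}{I}\right) = - \frac{1}{2} - \frac{48}{I}$)
$- \frac{225}{x{\left(24,h{\left(1,5 \right)} \right)}} = - \frac{225}{\frac{1}{2} \cdot \frac{1}{24} \left(-96 - 24\right)} = - \frac{225}{\frac{1}{2} \cdot \frac{1}{24} \left(-120\right)} = - \frac{225}{- \frac{5}{2}} = \left(-225\right) \left(- \frac{2}{5}\right) = 90$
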